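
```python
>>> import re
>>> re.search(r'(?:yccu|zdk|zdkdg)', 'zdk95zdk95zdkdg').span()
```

`search` walks the string left to right and returns the first match it finds.
The match spans [0:3] → 'zdk'.

(0, 3)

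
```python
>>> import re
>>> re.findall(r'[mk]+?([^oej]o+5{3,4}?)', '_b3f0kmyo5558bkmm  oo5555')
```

This matches one or more of one of [mk] (lazy); then any character except [oej], then one or more of the literal 'o', then 3 to 4 of a literal '5' (lazy) (captured).
Scanning left to right: at [5:12] match 'kmyo555', group 1 = 'yo555'.
Because there's exactly one group, `findall` drops the full match and keeps group 1 from the one hit.

['yo555']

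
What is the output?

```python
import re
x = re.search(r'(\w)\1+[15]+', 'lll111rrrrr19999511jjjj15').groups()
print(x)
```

`\1` is not a pattern — it's the concrete string captured by group 1, re-applied verbatim.
Unlike `match`, `search` isn't anchored — it looks for the pattern anywhere in the string.
The match spans [0:6] → 'lll111'.
Captured: group 1 = 'l'.

('l',)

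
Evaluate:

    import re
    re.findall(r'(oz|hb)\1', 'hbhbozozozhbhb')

A backreference is literal: `\1` must see the identical characters the first group matched.
Because there's exactly one group, `findall` drops the full match and keeps group 1 from each hit.

['hb', 'oz', 'hb']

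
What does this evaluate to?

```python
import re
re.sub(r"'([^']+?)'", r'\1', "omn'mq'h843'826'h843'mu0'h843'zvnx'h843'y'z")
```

'omnmqh843826h843mu0h843zvnxh843yz'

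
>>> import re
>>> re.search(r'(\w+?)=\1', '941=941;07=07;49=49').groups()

('941',)

`\1` is not a pattern — it's the concrete string captured by group 1, re-applied verbatim.
`re.search` scans for the first position where the pattern succeeds.
The match spans [0:7] → '941=941'.
Captured: group 1 = '941'.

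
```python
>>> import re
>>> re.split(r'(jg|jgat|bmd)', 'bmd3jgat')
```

`|` is ordered: at each position the engine commits to the first alternative that works.
Matches to split on: at [0:3] → 'bmd'; at [4:6] → 'jg'.
The group in the pattern means `split` returns the separators' captures alongside the pieces.

['', 'bmd', '3', 'jg', 'at']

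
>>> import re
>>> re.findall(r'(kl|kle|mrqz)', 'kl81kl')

['kl', 'kl']

Walking the string: at [0:2] match 'kl', group 1 = 'kl'; at [4:6] match 'kl', group 1 = 'kl'.
`findall` collects group 1 from each match (2 total).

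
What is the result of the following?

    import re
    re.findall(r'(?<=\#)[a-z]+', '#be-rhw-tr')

The `(?=…)`/`(?<=…)` assertion just peeks at neighbouring text; it doesn't advance the match position.
Since nothing is captured, `findall` lists the 1 matched substring directly.

['be']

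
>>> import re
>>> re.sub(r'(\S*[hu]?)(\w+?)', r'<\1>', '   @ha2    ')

The pattern matches zero or more of a non-whitespace character, then optionally one of [hu] (captured); then one or more of a word character (lazy) (captured).
Matches: at [3:7] → '@ha2'.
`\1` in the replacement pulls in group 1's text for each match.

'   <@ha>    '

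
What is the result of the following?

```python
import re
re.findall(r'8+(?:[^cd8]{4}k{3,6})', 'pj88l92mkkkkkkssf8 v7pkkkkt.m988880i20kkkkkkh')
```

['88l92mkkkkkk', '8 v7pkkkk', '88880i20kkkkkk']

Pattern: one or more of a literal '8'; then exactly 4 of any character except [cd8], then 3 to 6 of the literal 'k' (non-capturing group).
`findall` yields the raw match text (3 of them) because the pattern has no groups.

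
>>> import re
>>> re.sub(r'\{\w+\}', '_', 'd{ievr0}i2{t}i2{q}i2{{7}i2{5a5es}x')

Matches: at [1:8] → '{ievr0}'; at [10:13] → '{t}'; at [15:18] → '{q}'; at [21:24] → '{7}'; at [26:33] → '{5a5es}'.
Every occurrence is swapped for '_'.

'd_i2_i2_i2{_i2_x'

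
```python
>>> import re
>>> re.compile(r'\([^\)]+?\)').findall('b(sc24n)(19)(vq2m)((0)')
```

Matches: at [1:8] → '(sc24n)'; at [8:12] → '(19)'; at [12:18] → '(vq2m)'; at [18:22] → '((0)'.
With no groups in the pattern, `findall` gives back each whole match — 4 here.

['(sc24n)', '(19)', '(vq2m)', '((0)']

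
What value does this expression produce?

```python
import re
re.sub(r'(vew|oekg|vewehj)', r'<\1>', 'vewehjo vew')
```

Alternation isn't longest-match — the leftmost alternative that fits at this position is chosen.
Matches: at [0:3] → 'vew'; at [8:11] → 'vew'.
`\1` in the replacement pulls in group 1's text for each match.

'<vew>ehjo <vew>'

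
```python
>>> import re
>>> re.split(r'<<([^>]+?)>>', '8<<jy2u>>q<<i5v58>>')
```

['8', 'jy2u', 'q', 'i5v58', '']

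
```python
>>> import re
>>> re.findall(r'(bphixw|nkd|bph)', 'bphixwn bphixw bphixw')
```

['bphixw', 'bphixw', 'bphixw']

`|` is ordered: at each position the engine commits to the first alternative that works.
One capturing group, so `findall` returns just the captured substring from each match — 3 in all.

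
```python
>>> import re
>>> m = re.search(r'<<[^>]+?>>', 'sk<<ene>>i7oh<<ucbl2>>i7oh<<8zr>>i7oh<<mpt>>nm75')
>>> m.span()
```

The match spans [2:9] → '<<ene>>'.

(2, 9)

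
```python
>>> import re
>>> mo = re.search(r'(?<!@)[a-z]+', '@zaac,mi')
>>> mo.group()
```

The negative lookaround is zero-width — it rules out positions where the adjacent text would match, without consuming anything.
`re.search` tries every starting position until one works.
The match spans [2:5] → 'aac'.

'aac'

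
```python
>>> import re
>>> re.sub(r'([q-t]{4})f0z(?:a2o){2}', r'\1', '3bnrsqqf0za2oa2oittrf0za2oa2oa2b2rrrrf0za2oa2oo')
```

The pattern matches exactly 4 of a character in [q-t] (captured); then the literal 'f0z', then the literal 'a2o' repeated 2 times.
Matches: at [3:16] → 'rsqqf0za2oa2o'; at [33:46] → 'rrrrf0za2oa2o'.
The replacement refers to a captured group, so each match is rewritten using its own captured text.

'3bnrsqqittrf0za2oa2oa2b2rrrro'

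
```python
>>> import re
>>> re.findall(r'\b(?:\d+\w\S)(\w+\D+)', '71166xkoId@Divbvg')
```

This matches a word boundary (`\b`, zero-width); then one or more of a digit, then a word character, then a non-whitespace character (non-capturing group); then one or more of a word character, then one or more of a non-digit (captured).
Scanning left to right: at [0:17] match '71166xkoId@Divbvg', group 1 = 'oId@Divbvg'.
One capturing group, so `findall` returns just the captured substring from the one match — 1 in all.

['oId@Divbvg']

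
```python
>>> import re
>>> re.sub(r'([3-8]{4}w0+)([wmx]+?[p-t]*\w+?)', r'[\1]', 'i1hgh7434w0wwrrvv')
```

'i1hgh[7434w0]rrvv'

Pattern: exactly 4 of a character in [3-8], then a literal 'w', then one or more of a literal '0' (captured); then one or more of one of [wmx] (lazy), then zero or more of a character in [p-t], then one or more of a word character (lazy) (captured).
Because the quantifier is non-greedy, it stops expanding at the earliest point where the rest of the pattern can succeed.
Matches: at [5:13] → '7434w0ww'.
Each match is replaced using the text its own group 1 captured.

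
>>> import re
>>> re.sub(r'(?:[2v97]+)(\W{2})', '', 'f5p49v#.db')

'f5p4db'

This matches one or more of one of [2v97] (non-capturing group); then exactly 2 of a non-word character (captured).
Matches: at [4:8] → '9v#.'.
`sub` substitutes '' at each match site.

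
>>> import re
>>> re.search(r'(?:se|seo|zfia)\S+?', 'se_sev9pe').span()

(0, 3)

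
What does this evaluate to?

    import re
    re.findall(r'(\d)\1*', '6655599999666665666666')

['6', '5', '9', '6', '5', '6']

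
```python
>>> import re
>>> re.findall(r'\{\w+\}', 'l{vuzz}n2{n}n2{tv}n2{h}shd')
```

Scanning left to right: at [1:7] → '{vuzz}'; at [9:12] → '{n}'; at [14:18] → '{tv}'; at [20:23] → '{h}'.
Since nothing is captured, `findall` lists the 4 matched substrings directly.

['{vuzz}', '{n}', '{tv}', '{h}']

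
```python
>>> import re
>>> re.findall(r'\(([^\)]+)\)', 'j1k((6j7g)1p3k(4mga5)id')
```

['(6j7g', '4mga5']

One capturing group, so `findall` returns just the captured substring from each match — 2 in all.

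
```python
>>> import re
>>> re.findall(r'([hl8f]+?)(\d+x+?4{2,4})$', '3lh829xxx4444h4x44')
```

[('h', '4x44')]

The pattern matches one or more of one of [hl8f] (lazy) (captured); then one or more of a digit, then one or more of the literal 'x' (lazy), then 2 to 4 of the literal '4' (captured); then anchored at the end.
Walking the string: at [13:18] match 'h4x44', groups = ('h', '4x44').
Multiple groups make `findall` return tuples — one 2-tuple for the one match.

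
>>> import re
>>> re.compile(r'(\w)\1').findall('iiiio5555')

After group 1 captures some text, `\1` only succeeds where that same text appears again.
Scanning left to right: at [0:2] match 'ii', group 1 = 'i'; at [2:4] match 'ii', group 1 = 'i'; at [5:7] match '55', group 1 = '5'; at [7:9] match '55', group 1 = '5'.
`findall` collects group 1 from each match (4 total).

['i', 'i', '5', '5']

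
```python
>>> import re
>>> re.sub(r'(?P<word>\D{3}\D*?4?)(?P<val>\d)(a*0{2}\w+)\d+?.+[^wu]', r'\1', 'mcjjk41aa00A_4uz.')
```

'mcjjk4'

`\1` in the replacement pulls in group 1's text for each match.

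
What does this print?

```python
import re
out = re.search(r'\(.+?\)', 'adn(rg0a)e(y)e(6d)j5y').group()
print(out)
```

(rg0a)

The match spans [3:9] → '(rg0a)'.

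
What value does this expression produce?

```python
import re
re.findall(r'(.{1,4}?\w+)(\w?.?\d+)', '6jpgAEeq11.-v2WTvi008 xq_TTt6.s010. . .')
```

[('6jpgAEeq1', '1'), ('.-v2WTvi00', '8'), (' xq_TTt', '6'), ('.s01', '0')]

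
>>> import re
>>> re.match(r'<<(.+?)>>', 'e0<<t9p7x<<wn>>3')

`match` is anchored at position 0; if the pattern doesn't fit there, it returns None.
Here position 0 doesn't satisfy it, so the call returns None.

None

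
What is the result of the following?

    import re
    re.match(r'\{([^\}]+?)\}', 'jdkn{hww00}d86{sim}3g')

None

`match` is anchored at position 0; if the pattern doesn't fit there, it returns None.
Here the string doesn't start with a match, so the call returns None.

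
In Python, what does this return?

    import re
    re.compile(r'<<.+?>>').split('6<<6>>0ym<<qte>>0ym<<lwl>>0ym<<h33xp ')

A `+?`/`*?`/`{m,n}?` starts at its minimum and grows only as far as needed for what follows to match.
`split` removes every match and returns the 4 fragments in between.

['6', '0ym', '0ym', '0ym<<h33xp ']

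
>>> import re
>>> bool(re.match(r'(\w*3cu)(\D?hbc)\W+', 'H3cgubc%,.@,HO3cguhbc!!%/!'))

`re.match` only tries the pattern at the start of the string.
Here the string doesn't start with a match, so the call returns None, and `bool(None)` is False.

False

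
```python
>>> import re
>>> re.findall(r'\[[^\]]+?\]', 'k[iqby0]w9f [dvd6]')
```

Walking the string: at [1:8] → '[iqby0]'; at [12:18] → '[dvd6]'.
No capturing groups, so `findall` returns the 2 full match strings.

['[iqby0]', '[dvd6]']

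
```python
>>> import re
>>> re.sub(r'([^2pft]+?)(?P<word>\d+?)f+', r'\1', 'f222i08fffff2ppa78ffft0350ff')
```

'f222i2ppat0'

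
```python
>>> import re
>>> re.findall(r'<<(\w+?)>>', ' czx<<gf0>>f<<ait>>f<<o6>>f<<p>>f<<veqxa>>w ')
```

Walking the string: at [4:11] match '<<gf0>>', group 1 = 'gf0'; at [12:19] match '<<ait>>', group 1 = 'ait'; at [20:26] match '<<o6>>', group 1 = 'o6'; at [27:32] match '<<p>>', group 1 = 'p'; at [33:42] match '<<veqxa>>', group 1 = 'veqxa'.
Because there's exactly one group, `findall` drops the full match and keeps group 1 from each hit.

['gf0', 'ait', 'o6', 'p', 'veqxa']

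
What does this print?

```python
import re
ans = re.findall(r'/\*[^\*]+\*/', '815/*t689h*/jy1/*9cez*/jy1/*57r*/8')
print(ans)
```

['/*t689h*/', '/*9cez*/', '/*57r*/']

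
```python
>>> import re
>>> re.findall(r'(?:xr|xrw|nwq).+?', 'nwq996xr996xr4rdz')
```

['nwq9', 'xr9', 'xr4']

No capturing groups, so `findall` returns the 3 full match strings.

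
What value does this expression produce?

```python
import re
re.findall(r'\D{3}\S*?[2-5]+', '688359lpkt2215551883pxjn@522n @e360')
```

This matches exactly 3 of a non-digit, then zero or more of a non-whitespace character (lazy); then one or more of a character in [2-5].
With the lazy modifier that quantifier settles for the fewest repetitions that let the rest of the pattern succeed (the atoms after it are unaffected and can still be greedy).
Walking the string: at [6:12] → 'lpkt22'; at [20:28] → 'pxjn@522'; at [28:33] → 'n @e3'.
With no groups in the pattern, `findall` gives back each whole match — 3 here.

['lpkt22', 'pxjn@522', 'n @e3']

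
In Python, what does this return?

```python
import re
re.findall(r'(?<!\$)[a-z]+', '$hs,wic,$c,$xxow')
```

['s', 'wic', 'xow']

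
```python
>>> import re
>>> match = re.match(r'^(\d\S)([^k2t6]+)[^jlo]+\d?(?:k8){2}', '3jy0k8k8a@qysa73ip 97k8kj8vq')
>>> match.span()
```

(0, 8)

`re.match` won't scan ahead — the pattern has to work from the very first character.
The match spans [0:8] → '3jy0k8k8'.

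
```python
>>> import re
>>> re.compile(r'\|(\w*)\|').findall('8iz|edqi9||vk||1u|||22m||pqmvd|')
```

['edqi9', 'vk', '1u', '', '']

Walking the string: at [3:10] match '|edqi9|', group 1 = 'edqi9'; at [10:14] match '|vk|', group 1 = 'vk'; at [14:18] match '|1u|', group 1 = '1u'; at [18:20] match '||', group 1 = ''; at [23:25] match '||', group 1 = ''.
With a single group, `findall` returns only what that group captured — 5 items.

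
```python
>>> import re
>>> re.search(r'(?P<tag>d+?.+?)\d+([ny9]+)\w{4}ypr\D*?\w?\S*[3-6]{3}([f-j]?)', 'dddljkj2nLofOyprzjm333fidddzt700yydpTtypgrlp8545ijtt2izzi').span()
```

Pattern: one or more of the literal 'd' (lazy), then one or more of any character (lazy) (captured as 'tag'); then one or more of a digit; then one or more of one of [ny9] (captured); then exactly 4 of a word character, then the literal 'ypr', then zero or more of a non-digit (lazy); then optionally a word character, then zero or more of a non-whitespace character, then exactly 3 of a character in [3-6]; then optionally a character in [f-j] (captured).
The match spans [0:49] → 'dddljkj2nLofOyprzjm333fidddzt700yydpTtypgrlp8545i'.

(0, 49)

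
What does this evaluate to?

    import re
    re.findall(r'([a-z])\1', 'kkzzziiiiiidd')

The backreference `\1` re-matches whatever the first group consumed, character for character.
Matches: at [0:2] match 'kk', group 1 = 'k'; at [2:4] match 'zz', group 1 = 'z'; at [5:7] match 'ii', group 1 = 'i'; at [7:9] match 'ii', group 1 = 'i'; at [9:11] match 'ii', group 1 = 'i'; ….
`findall` collects group 1 from each match (6 total).

['k', 'z', 'i', 'i', 'i', 'd']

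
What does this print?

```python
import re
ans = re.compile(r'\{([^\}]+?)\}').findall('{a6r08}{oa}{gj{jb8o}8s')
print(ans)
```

['a6r08', 'oa', 'gj{jb8o']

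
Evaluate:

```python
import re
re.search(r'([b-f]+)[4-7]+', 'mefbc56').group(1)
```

This matches one or more of a character in [b-f] (captured); then one or more of a character in [4-7].
Unlike `match`, `search` isn't anchored — it looks for the pattern anywhere in the string.
The match spans [1:7] → 'efbc56'.
Captured: group 1 = 'efbc'.

'efbc'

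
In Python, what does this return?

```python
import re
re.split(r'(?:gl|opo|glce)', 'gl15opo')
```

['', '15', '']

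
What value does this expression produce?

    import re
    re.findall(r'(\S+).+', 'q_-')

['q_']

This matches one or more of a non-whitespace character (captured); then one or more of any character.
Walking the string: at [0:3] match 'q_-', group 1 = 'q_'.
One capturing group, so `findall` returns just the captured substring from the one match — 1 in all.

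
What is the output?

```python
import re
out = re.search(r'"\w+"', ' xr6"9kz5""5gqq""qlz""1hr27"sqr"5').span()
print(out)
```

(4, 10)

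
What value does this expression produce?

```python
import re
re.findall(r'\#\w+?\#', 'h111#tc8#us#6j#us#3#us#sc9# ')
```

Matches: at [4:9] → '#tc8#'; at [11:15] → '#6j#'; at [17:20] → '#3#'; at [22:27] → '#sc9#'.
With no groups in the pattern, `findall` gives back each whole match — 4 here.

['#tc8#', '#6j#', '#3#', '#sc9#']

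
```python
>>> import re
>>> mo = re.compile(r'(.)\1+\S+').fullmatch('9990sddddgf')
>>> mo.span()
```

(0, 11)

The backreference `\1` re-matches whatever the first group consumed, character for character.
`re.fullmatch` requires the pattern to consume the entire string.
The match spans [0:11] → '9990sddddgf'.
Captured: group 1 = '9'.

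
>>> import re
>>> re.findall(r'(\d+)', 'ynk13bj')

['13']

Because there's exactly one group, `findall` drops the full match and keeps group 1 from the one hit.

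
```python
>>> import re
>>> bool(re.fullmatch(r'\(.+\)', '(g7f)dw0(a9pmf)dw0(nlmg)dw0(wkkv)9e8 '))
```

False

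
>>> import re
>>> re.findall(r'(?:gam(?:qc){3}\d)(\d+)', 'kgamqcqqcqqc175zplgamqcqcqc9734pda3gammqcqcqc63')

The pattern matches the literal 'gam', then the literal 'qc' repeated 3 times, then a digit (non-capturing group); then one or more of a digit (captured).
`findall` collects group 1 from the one match (1 total).

['734']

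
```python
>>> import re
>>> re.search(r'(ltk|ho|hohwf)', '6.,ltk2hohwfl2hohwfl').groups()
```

The match spans [3:6] → 'ltk'.
Captured: group 1 = 'ltk'.

('ltk',)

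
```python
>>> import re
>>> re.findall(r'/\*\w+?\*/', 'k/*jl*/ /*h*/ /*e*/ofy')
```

Matches: at [1:7] → '/*jl*/'; at [8:13] → '/*h*/'; at [14:19] → '/*e*/'.
No capturing groups, so `findall` returns the 3 full match strings.

['/*jl*/', '/*h*/', '/*e*/']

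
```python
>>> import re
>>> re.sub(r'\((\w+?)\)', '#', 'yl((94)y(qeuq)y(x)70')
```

'yl(#y#y#70'

Each match is replaced by '#'.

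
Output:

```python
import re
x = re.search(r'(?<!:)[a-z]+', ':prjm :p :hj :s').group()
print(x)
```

The negative lookahead/lookbehind blocks any match where the forbidden context is present.
`re.search` scans for the first position where the pattern succeeds.
The match spans [2:5] → 'rjm'.

rjm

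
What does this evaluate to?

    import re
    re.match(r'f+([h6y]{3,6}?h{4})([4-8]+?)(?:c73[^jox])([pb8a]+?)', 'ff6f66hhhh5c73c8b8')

None

The pattern matches one or more of a literal 'f'; then 3 to 6 of one of [h6y] (lazy), then exactly 4 of a literal 'h' (captured); then one or more of a character in [4-8] (lazy) (captured); then the literal 'c73', then any character except [jox] (non-capturing group); then one or more of one of [pb8a] (lazy) (captured).
With `match`, the pattern is implicitly anchored at the beginning.
Here position 0 doesn't satisfy it, so the call returns None.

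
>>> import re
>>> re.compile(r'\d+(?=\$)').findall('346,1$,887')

['1']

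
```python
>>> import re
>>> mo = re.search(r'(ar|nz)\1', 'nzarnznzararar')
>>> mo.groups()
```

The match spans [4:8] → 'nznz'.
Captured: group 1 = 'nz'.

('nz',)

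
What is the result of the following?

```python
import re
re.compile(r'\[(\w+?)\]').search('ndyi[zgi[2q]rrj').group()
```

The match spans [8:12] → '[2q]'.

'[2q]'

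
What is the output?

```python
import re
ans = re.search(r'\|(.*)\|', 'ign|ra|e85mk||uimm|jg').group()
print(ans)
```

|ra|e85mk||uimm|

`re.search` tries every starting position until one works.
The match spans [3:19] → '|ra|e85mk||uimm|'.
Captured: group 1 = 'ra|e85mk||uimm'.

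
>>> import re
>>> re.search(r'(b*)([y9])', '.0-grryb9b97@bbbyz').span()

(6, 7)

Pattern: zero or more of a literal 'b' (captured); then one of [y9] (captured).
Unlike `match`, `search` isn't anchored — it looks for the pattern anywhere in the string.
The match spans [6:7] → 'y'.
Captured: group 1 = '', group 2 = 'y'.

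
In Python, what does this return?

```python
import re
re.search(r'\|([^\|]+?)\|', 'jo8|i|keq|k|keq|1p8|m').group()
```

'|i|'

`re.search` scans for the first position where the pattern succeeds.
The match spans [3:6] → '|i|'.
Captured: group 1 = 'i'.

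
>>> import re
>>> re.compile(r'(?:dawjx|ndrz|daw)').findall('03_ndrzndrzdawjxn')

['ndrz', 'ndrz', 'dawjx']

`|` is ordered: at each position the engine commits to the first alternative that works.
With no groups in the pattern, `findall` gives back each whole match — 3 here.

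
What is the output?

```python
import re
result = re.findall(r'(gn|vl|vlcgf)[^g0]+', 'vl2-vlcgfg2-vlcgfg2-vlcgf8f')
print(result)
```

The regex engine tests alternatives in the order written; an earlier branch that matches wins even if a later one would match more.
Matches: at [0:7] match 'vl2-vlc', group 1 = 'vl'; at [12:15] match 'vlc', group 1 = 'vl'; at [20:23] match 'vlc', group 1 = 'vl'.
One capturing group, so `findall` returns just the captured substring from each match — 3 in all.

['vl', 'vl', 'vl']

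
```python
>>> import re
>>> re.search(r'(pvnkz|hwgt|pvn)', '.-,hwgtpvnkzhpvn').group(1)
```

'hwgt'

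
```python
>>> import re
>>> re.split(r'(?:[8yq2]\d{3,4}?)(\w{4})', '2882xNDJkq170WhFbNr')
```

['', 'xNDJ', 'k', 'WhFb', 'Nr']

This matches one of [8yq2], then 3 to 4 of a digit (lazy) (non-capturing group); then exactly 4 of a word character (captured).
Matches to split on: at [0:8] → '2882xNDJ'; at [9:17] → 'q170WhFb'.
Because the pattern has a capturing group, `split` also inserts each captured text between the pieces.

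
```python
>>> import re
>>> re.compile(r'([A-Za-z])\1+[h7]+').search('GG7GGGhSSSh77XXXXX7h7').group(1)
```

'G'

The match spans [0:3] → 'GG7'.
Captured: group 1 = 'G'.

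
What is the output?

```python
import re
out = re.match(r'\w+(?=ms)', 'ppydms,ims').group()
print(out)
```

ppyd

The `(?=…)`/`(?<=…)` assertion just peeks at neighbouring text; it doesn't advance the match position.
With `match`, the pattern is implicitly anchored at the beginning.
The match spans [0:4] → 'ppyd'.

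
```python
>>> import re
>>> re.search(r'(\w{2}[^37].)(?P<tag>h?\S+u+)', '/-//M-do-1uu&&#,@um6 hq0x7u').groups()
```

('do-1', 'uu&&#,@u')

This matches exactly 2 of a word character, then any character except [37], then any character (captured); then optionally a literal 'h', then one or more of a non-whitespace character, then one or more of a literal 'u' (captured as 'tag').
`search` walks the string left to right and returns the first match it finds.
The match spans [6:18] → 'do-1uu&&#,@u'.
Captured: group 1 = 'do-1', group 2 = 'uu&&#,@u'.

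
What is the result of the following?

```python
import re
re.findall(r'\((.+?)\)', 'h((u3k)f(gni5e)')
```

`findall` collects group 1 from each match (2 total).

['(u3k', 'gni5e']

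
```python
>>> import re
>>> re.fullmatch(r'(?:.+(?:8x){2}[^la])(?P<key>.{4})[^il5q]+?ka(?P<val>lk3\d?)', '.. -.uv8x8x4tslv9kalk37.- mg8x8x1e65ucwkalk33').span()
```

(0, 45)

Pattern: one or more of any character, then the literal '8x' repeated 2 times, then any character except [la] (non-capturing group); then exactly 4 of any character (captured as 'key'); then one or more of any character except [il5q] (lazy), then the literal 'ka'; then the literal 'lk3', then optionally a digit (captured as 'val').
For `fullmatch`, every character of the input must be accounted for by the pattern.
The match spans [0:45] → '.. -.uv8x8x4tslv9kalk37.- mg8x8x1e65ucwkalk33'.
Captured: group 1 = 'e65u', group 2 = 'lk33'.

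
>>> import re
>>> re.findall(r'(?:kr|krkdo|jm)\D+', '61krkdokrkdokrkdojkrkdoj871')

Since nothing is captured, `findall` lists the 1 matched substring directly.

['krkdokrkdokrkdojkrkdoj']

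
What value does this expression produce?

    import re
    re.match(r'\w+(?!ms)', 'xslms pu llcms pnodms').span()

The negative lookahead/lookbehind blocks any match where the forbidden context is present.
With `match`, the pattern is implicitly anchored at the beginning.
The match spans [0:5] → 'xslms'.

(0, 5)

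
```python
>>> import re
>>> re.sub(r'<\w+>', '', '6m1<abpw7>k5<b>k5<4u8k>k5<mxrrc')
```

Matches: at [3:10] → '<abpw7>'; at [12:15] → '<b>'; at [17:23] → '<4u8k>'.
Every occurrence is swapped for ''.

'6m1k5k5k5<mxrrc'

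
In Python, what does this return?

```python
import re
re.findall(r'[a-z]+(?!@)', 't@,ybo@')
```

Because the assertion is negative and zero-width, positions next to the forbidden text are skipped.
With no groups in the pattern, `findall` gives back each whole match — 1 here.

['yb']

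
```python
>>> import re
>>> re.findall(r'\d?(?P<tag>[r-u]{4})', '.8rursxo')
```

This matches optionally a digit; then exactly 4 of a character in [r-u] (captured as 'tag').
Matches: at [1:6] match '8rurs', group 1 = 'rurs'.
One capturing group, so `findall` returns just the captured substring from the one match — 1 in all.

['rurs']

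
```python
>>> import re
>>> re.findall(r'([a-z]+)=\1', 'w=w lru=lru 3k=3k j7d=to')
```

The backreference `\1` re-matches whatever the first group consumed, character for character.
With a single group, `findall` returns only what that group captured — 2 items.

['w', 'lru']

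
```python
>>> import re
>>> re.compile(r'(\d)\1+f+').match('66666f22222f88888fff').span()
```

`re.match` only tries the pattern at the start of the string.
The match spans [0:6] → '66666f'.

(0, 6)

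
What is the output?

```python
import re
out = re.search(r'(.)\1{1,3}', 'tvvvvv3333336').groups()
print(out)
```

('v',)

The match spans [1:5] → 'vvvv'.
Captured: group 1 = 'v'.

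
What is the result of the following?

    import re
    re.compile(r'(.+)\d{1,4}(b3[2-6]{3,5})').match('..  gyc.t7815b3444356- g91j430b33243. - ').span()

Pattern: one or more of any character (captured); then 1 to 4 of a digit; then the literal 'b3', then 3 to 5 of a character in [2-6] (captured).
With `match`, the pattern is implicitly anchored at the beginning.
The match spans [0:36] → '..  gyc.t7815b3444356- g91j430b33243'.
Captured: group 1 = '..  gyc.t7815b3444356- g91j43', group 2 = 'b33243'.

(0, 36)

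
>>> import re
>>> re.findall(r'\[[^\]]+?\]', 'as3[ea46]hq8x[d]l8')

['[ea46]', '[d]']

Walking the string: at [3:9] → '[ea46]'; at [13:16] → '[d]'.
With no groups in the pattern, `findall` gives back each whole match — 2 here.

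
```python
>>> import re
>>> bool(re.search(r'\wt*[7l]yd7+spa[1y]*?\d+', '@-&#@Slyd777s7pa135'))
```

False

Pattern: a word character; then zero or more of a literal 't', then one of [7l], then the literal 'yd'; then one or more of the literal '7', then the literal 'spa', then zero or more of one of [1y] (lazy); then one or more of a digit.
`re.search` tries every starting position until one works.
Here no position works, so the call returns None, and `bool(None)` is False.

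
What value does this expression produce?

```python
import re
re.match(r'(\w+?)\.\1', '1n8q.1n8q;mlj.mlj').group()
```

After group 1 captures some text, `\1` only succeeds where that same text appears again.
`match` is anchored at position 0; if the pattern doesn't fit there, it returns None.
The match spans [0:9] → '1n8q.1n8q'.
Captured: group 1 = '1n8q'.

'1n8q.1n8q'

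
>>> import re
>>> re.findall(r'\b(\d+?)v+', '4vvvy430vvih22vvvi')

Pattern: a word boundary (`\b`, zero-width); then one or more of a digit (lazy) (captured); then one or more of a literal 'v'.
Scanning left to right: at [0:4] match '4vvv', group 1 = '4'.
`findall` collects group 1 from the one match (1 total).

['4']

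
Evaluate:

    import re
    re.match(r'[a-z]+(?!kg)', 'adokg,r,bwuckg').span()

(0, 5)

A negative assertion filters positions out without eating any characters.
`re.match` won't scan ahead — the pattern has to work from the very first character.
The match spans [0:5] → 'adokg'.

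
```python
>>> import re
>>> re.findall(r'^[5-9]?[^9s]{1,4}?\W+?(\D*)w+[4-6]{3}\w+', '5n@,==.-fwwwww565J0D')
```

The pattern matches anchored at the start of the string; then optionally a character in [5-9], then 1 to 4 of any character except [9s] (lazy), then one or more of a non-word character (lazy); then zero or more of a non-digit (captured); then one or more of the literal 'w', then exactly 3 of a character in [4-6]; then one or more of a word character.
A `+?`/`*?`/`{m,n}?` starts at its minimum and grows only as far as needed for what follows to match.
Walking the string: at [0:20] match '5n@,==.-fwwwww565J0D', group 1 = ',==.-fwwww'.
With a single group, `findall` returns only what that group captured — 1 item.

[',==.-fwwww']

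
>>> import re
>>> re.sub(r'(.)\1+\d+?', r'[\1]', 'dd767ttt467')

'[d]67[t]67'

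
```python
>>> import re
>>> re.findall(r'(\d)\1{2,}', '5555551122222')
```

After group 1 captures some text, `\1` only succeeds where that same text appears again.
Walking the string: at [0:6] match '555555', group 1 = '5'; at [8:13] match '22222', group 1 = '2'.
Because there's exactly one group, `findall` drops the full match and keeps group 1 from each hit.

['5', '2']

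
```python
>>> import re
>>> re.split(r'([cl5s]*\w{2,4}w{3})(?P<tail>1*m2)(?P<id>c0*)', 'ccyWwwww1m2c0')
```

['', 'ccyWwwww', '1m2', 'c0', '']

This matches zero or more of one of [cl5s], then 2 to 4 of a word character, then exactly 3 of a literal 'w' (captured); then zero or more of the literal '1', then the literal 'm2' (captured as 'tail'); then a literal 'c', then zero or more of the literal '0' (captured as 'id').
Matches to split on: at [0:13] → 'ccyWwwww1m2c0'.
The group in the pattern means `split` returns the separators' captures alongside the pieces.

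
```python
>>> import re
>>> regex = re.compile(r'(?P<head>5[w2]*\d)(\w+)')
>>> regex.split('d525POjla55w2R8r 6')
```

['d', '525', 'POjla55w2R8r', ' 6']

Because the pattern has a capturing group, `split` also inserts each captured text between the pieces.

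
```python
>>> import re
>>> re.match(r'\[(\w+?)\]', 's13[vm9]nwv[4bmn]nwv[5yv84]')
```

`re.match` only tries the pattern at the start of the string.
Here the pattern fails at index 0, so the call returns None.

None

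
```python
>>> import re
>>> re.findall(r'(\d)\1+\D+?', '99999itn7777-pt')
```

['9', '7']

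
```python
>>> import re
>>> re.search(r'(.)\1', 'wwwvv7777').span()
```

(0, 2)

After group 1 captures some text, `\1` only succeeds where that same text appears again.
The match spans [0:2] → 'ww'.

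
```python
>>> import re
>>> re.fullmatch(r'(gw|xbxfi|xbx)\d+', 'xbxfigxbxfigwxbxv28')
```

None

`fullmatch` succeeds only if the pattern covers the string from start to end.
Here the pattern can't cover the whole string, so the call returns None.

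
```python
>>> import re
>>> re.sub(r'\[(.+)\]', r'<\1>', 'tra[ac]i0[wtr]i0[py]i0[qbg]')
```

'tra<ac]i0[wtr]i0[py]i0[qbg>'

Matches: at [3:27] → '[ac]i0[wtr]i0[py]i0[qbg]'.
`\1` in the replacement pulls in group 1's text for each match.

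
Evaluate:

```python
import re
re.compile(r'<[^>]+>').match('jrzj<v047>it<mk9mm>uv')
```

With `match`, the pattern is implicitly anchored at the beginning.
Here the string doesn't start with a match, so the call returns None.

None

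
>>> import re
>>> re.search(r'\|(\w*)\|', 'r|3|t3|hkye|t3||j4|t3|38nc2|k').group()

`re.search` tries every starting position until one works.
The match spans [1:4] → '|3|'.
Captured: group 1 = '3'.

'|3|'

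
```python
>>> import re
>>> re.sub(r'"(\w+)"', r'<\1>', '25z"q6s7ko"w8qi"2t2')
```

'25z<q6s7ko>w8qi"2t2'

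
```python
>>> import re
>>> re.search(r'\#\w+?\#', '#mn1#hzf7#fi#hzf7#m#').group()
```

`search` walks the string left to right and returns the first match it finds.
The match spans [0:5] → '#mn1#'.

'#mn1#'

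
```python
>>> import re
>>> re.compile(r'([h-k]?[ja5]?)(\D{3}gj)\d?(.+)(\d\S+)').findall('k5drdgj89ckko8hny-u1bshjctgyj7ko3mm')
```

[('k5', 'drdgj', '9ckko8hny-u1bshjctgyj7ko', '3mm')]

This matches optionally a character in [h-k], then optionally one of [ja5] (captured); then exactly 3 of a non-digit, then the literal 'gj' (captured); then optionally a digit; then one or more of any character (captured); then a digit, then one or more of a non-whitespace character (captured).
With 4 capturing groups, `findall` returns a 4-tuple per match.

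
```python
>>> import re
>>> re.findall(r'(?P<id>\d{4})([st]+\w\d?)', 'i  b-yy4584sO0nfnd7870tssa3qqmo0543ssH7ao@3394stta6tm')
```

[('4584', 'sO0'), ('7870', 'tssa3'), ('0543', 'ssH7'), ('3394', 'stta6')]

This matches exactly 4 of a digit (captured as 'id'); then one or more of one of [st], then a word character, then optionally a digit (captured).
Walking the string: at [7:14] match '4584sO0', groups = ('4584', 'sO0'); at [18:27] match '7870tssa3', groups = ('7870', 'tssa3'); at [31:39] match '0543ssH7', groups = ('0543', 'ssH7'); at [42:51] match '3394stta6', groups = ('3394', 'stta6').
2 groups means each result is a tuple of 2 captured strings — 4 here.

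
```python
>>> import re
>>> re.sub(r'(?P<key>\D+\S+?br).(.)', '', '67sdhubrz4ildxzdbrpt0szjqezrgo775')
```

The pattern matches one or more of a non-digit, then one or more of a non-whitespace character (lazy), then the literal 'br' (captured as 'key'); then any character; then any character (captured).
Every occurrence is swapped for ''.

'670szjqezrgo775'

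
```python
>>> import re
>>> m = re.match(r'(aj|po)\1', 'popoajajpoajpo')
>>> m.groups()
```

('po',)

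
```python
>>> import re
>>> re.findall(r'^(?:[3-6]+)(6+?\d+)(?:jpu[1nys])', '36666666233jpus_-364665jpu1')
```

This matches anchored at the start of the string; then one or more of a character in [3-6] (non-capturing group); then one or more of a literal '6' (lazy), then one or more of a digit (captured); then the literal 'jpu', then one of [1nys] (non-capturing group).
Matches: at [0:15] match '36666666233jpus', group 1 = '6233'.
Because there's exactly one group, `findall` drops the full match and keeps group 1 from the one hit.

['6233']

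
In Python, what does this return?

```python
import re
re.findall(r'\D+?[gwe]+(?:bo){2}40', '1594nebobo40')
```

['nebobo40']

Pattern: one or more of a non-digit (lazy), then one or more of one of [gwe]; then the literal 'bo' repeated 2 times, then the literal '40'.
With no groups in the pattern, `findall` gives back each whole match — 1 here.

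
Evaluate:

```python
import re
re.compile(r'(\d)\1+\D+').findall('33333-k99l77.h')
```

['3', '9', '7']

`\1` is not a pattern — it's the concrete string captured by group 1, re-applied verbatim.
With a single group, `findall` returns only what that group captured — 3 items.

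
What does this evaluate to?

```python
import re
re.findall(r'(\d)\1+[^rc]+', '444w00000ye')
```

`\1` is not a pattern — it's the concrete string captured by group 1, re-applied verbatim.
Matches: at [0:11] match '444w00000ye', group 1 = '4'.
With a single group, `findall` returns only what that group captured — 1 item.

['4']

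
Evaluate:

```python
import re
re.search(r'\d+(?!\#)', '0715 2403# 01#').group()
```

Because the assertion is negative and zero-width, positions next to the forbidden text are skipped.
Unlike `match`, `search` isn't anchored — it looks for the pattern anywhere in the string.
The match spans [0:4] → '0715'.

'0715'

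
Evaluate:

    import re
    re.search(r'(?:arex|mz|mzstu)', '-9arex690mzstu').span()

(2, 6)

Unlike `match`, `search` isn't anchored — it looks for the pattern anywhere in the string.
The match spans [2:6] → 'arex'.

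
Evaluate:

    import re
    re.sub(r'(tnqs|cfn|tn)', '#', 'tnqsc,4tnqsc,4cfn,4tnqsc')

'#c,4#c,4#,4#c'

Alternation isn't longest-match — the leftmost alternative that fits at this position is chosen.
Matches: at [0:4] → 'tnqs'; at [7:11] → 'tnqs'; at [14:17] → 'cfn'; at [19:23] → 'tnqs'.
`sub` substitutes '#' at each match site.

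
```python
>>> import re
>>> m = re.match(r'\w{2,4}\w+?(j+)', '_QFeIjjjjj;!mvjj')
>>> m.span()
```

(0, 10)

Pattern: 2 to 4 of a word character; then one or more of a word character (lazy); then one or more of a literal 'j' (captured).
`re.match` won't scan ahead — the pattern has to work from the very first character.
The match spans [0:10] → '_QFeIjjjjj'.
Captured: group 1 = 'jjjjj'.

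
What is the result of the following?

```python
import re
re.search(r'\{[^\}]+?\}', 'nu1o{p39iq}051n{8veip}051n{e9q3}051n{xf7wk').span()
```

The match spans [4:11] → '{p39iq}'.

(4, 11)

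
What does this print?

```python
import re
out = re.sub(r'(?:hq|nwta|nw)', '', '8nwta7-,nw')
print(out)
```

87-,

The regex engine tests alternatives in the order written; an earlier branch that matches wins even if a later one would match more.
Matches: at [1:5] → 'nwta'; at [8:10] → 'nw'.
Each match is replaced by ''.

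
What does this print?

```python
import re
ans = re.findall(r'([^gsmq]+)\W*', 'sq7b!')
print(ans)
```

['7b!']

The pattern matches one or more of any character except [gsmq] (captured); then zero or more of a non-word character.
Walking the string: at [2:5] match '7b!', group 1 = '7b!'.
With a single group, `findall` returns only what that group captured — 1 item.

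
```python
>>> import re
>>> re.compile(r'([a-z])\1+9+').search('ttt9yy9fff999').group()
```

`\1` has to match the exact text group 1 already captured.
`re.search` scans for the first position where the pattern succeeds.
The match spans [0:4] → 'ttt9'.
Captured: group 1 = 't'.

'ttt9'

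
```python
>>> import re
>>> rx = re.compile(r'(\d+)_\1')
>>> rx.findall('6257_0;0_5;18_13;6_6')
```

['6']

After group 1 captures some text, `\1` only succeeds where that same text appears again.
Walking the string: at [17:20] match '6_6', group 1 = '6'.
One capturing group, so `findall` returns just the captured substring from the one match — 1 in all.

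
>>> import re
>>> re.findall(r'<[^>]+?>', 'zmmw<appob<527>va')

['<appob<527>']

Since nothing is captured, `findall` lists the 1 matched substring directly.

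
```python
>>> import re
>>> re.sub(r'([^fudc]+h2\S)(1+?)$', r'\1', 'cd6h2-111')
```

Each match is replaced using the text its own group 1 captured.

'cd6h2-'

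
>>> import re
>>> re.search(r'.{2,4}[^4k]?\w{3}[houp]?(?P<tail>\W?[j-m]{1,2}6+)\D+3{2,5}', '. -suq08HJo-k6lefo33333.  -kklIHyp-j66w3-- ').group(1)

'-k6'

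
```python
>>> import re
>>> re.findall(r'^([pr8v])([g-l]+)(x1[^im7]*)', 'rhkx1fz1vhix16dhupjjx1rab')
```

This matches anchored at the start of the string; then one of [pr8v] (captured); then one or more of a character in [g-l] (captured); then the literal 'x1', then zero or more of any character except [im7] (captured).
Matches: at [0:10] match 'rhkx1fz1vh', groups = ('r', 'hk', 'x1fz1vh').
Multiple groups make `findall` return tuples — one 3-tuple for the one match.

[('r', 'hk', 'x1fz1vh')]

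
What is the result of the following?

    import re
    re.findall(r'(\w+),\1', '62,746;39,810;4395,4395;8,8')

['4395', '8']

The backreference `\1` re-matches whatever the first group consumed, character for character.
With a single group, `findall` returns only what that group captured — 2 items.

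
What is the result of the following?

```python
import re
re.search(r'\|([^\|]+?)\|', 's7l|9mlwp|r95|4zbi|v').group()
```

`re.search` scans for the first position where the pattern succeeds.
The match spans [3:10] → '|9mlwp|'.
Captured: group 1 = '9mlwp'.

'|9mlwp|'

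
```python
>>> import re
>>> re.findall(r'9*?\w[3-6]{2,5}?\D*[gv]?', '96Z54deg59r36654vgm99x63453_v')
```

['Z54deg', '9r36', '654vgm', '99x63', '453_v']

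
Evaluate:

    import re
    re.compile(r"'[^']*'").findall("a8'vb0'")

["'vb0'"]

Scanning left to right: at [2:7] → "'vb0'".
`findall` yields the raw match text (1 of them) because the pattern has no groups.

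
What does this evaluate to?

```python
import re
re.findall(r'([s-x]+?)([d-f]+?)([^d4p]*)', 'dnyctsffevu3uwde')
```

[('ts', 'f', 'fevu3uw')]

Pattern: one or more of a character in [s-x] (lazy) (captured); then one or more of a character in [d-f] (lazy) (captured); then zero or more of any character except [d4p] (captured).
Because the quantifier is non-greedy, it stops expanding at the earliest point where the rest of the pattern can succeed.
Matches: at [4:14] match 'tsffevu3uw', groups = ('ts', 'f', 'fevu3uw').
`findall` packs the 3 group values into a tuple for every match.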